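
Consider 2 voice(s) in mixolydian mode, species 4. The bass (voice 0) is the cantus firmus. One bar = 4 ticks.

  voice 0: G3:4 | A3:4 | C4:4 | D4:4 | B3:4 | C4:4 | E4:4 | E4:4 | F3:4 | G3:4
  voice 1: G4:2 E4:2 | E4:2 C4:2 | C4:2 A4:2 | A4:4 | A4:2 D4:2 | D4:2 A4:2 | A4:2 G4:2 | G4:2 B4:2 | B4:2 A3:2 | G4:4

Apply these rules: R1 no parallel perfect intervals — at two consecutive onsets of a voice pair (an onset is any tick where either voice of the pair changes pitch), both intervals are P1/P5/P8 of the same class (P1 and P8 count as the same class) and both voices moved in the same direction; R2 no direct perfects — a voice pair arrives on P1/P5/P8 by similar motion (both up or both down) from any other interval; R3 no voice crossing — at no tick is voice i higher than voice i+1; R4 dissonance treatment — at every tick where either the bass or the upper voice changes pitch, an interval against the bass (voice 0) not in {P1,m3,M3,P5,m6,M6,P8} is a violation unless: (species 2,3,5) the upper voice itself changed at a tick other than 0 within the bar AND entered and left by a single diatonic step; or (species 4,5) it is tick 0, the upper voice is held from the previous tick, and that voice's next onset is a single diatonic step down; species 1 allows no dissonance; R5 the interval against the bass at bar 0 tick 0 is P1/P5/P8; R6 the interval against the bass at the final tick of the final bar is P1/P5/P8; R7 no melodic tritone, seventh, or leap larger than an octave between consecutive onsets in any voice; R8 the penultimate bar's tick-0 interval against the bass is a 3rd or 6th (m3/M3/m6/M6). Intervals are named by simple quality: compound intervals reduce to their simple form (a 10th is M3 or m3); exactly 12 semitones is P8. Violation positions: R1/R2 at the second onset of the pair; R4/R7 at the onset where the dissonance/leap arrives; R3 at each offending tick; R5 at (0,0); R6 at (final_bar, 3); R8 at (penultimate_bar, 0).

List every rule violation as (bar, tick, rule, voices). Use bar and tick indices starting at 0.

(4, 0, R4, (0, 1))
(5, 0, R4, (0, 1))
(8, 0, R4, (0, 1))
(8, 0, R7, (0,))
(8, 0, R8, (0, 1))
(8, 2, R7, (1,))
(9, 0, R2, (0, 1))
(9, 0, R7, (1,))

bar 0: v0=G3 v1=G4 downbeat P8
bar 1: v0=A3 v1=E4 downbeat P5
bar 2: v0=C4 v1=C4 downbeat P1
bar 3: v0=D4 v1=A4 downbeat P5
bar 4: v0=B3 v1=A4 downbeat m7
bar 5: v0=C4 v1=D4 downbeat M2
bar 6: v0=E4 v1=A4 downbeat P4
bar 7: v0=E4 v1=G4 downbeat m3
bar 8: v0=F3 v1=B4 downbeat TT
bar 9: v0=G3 v1=G4 downbeat P8
  -> R4 @ bar 4 tick 0 v(0, 1): B3/A4 m7 untreated
  -> R4 @ bar 5 tick 0 v(0, 1): C4/D4 M2 untreated
  -> R4 @ bar 8 tick 0 v(0, 1): F3/B4 TT untreated
  -> R7 @ bar 8 tick 0 v(0,): E4->F3 leap 11st
  -> R8 @ bar 8 tick 0 v(0, 1): penult TT not 3rd/6th
  -> R7 @ bar 8 tick 2 v(1,): B4->A3 leap 14st
  -> R2 @ bar 9 tick 0 v(0, 1): F3/A3 M3 -> G3/G4 P8 similar
  -> R7 @ bar 9 tick 0 v(1,): A3->G4 leap 10st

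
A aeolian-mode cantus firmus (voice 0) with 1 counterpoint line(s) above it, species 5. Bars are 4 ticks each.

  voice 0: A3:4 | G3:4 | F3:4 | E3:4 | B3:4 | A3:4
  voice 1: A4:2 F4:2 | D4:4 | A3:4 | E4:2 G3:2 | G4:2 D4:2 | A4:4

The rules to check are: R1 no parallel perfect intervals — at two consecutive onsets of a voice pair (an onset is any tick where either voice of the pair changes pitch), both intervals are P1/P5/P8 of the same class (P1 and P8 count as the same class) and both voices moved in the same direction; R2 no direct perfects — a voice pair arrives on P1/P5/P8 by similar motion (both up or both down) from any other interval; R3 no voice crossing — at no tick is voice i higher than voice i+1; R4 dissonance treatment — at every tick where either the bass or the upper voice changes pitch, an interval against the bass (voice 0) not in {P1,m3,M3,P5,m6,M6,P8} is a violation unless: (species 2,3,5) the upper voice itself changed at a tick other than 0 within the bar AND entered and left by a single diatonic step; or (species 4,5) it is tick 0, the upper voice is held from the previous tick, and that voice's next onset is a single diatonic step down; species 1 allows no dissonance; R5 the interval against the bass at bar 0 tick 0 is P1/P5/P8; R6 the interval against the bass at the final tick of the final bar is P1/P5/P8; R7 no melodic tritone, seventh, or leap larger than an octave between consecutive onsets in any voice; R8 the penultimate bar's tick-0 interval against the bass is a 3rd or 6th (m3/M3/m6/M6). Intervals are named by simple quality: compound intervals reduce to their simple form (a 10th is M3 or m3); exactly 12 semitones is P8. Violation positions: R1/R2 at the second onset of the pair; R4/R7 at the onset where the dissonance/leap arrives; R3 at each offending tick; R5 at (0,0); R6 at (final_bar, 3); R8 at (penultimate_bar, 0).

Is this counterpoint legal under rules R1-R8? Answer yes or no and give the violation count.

No (1 violations)

bar 0: v0=A3 v1=A4 (P8)
bar 1: v0=G3 v1=D4 (P5)
bar 2: v0=F3 v1=A3 (M3)
bar 3: v0=E3 v1=E4 (P8)
bar 4: v0=B3 v1=G4 (m6)
bar 5: v0=A3 v1=A4 (P8)
  R2 @ bar1.0: A3/F4 m6 -> G3/D4 P5 similar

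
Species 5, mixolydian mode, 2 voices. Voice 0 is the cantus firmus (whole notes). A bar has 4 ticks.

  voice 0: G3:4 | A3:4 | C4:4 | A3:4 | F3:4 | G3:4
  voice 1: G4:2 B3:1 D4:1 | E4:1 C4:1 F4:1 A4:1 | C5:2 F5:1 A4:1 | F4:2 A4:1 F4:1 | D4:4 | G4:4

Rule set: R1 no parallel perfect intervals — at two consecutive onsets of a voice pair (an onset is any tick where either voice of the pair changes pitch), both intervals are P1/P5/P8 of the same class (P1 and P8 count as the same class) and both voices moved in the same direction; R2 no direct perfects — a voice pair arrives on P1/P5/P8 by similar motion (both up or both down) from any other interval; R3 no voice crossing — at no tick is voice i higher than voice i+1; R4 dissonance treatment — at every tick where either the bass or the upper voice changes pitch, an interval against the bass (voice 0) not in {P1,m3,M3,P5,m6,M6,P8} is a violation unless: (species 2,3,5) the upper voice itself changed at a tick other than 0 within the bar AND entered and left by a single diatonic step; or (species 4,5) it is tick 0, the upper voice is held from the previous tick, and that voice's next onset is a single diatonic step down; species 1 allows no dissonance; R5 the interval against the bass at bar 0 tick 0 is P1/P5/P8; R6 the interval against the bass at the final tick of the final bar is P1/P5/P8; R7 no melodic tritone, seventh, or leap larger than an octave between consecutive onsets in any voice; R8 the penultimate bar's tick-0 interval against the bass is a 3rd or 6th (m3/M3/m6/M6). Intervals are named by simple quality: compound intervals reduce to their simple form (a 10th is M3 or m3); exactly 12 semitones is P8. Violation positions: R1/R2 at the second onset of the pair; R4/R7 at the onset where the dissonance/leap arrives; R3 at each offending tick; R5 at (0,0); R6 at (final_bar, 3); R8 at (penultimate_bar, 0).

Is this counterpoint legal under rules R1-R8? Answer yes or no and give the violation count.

No (4 violations)

bar 0: v0=G3 v1=G4 (P8)
bar 1: v0=A3 v1=E4 (P5)
bar 2: v0=C4 v1=C5 (P8)
bar 3: v0=A3 v1=F4 (m6)
bar 4: v0=F3 v1=D4 (M6)
bar 5: v0=G3 v1=G4 (P8)
  R1 @ bar1.0: G3/D4 P5 -> A3/E4 P5 similar
  R1 @ bar2.0: A3/A4 P8 -> C4/C5 P8 similar
  R4 @ bar2.2: C4/F5 P4 untreated
  R2 @ bar5.0: F3/D4 M6 -> G3/G4 P8 similar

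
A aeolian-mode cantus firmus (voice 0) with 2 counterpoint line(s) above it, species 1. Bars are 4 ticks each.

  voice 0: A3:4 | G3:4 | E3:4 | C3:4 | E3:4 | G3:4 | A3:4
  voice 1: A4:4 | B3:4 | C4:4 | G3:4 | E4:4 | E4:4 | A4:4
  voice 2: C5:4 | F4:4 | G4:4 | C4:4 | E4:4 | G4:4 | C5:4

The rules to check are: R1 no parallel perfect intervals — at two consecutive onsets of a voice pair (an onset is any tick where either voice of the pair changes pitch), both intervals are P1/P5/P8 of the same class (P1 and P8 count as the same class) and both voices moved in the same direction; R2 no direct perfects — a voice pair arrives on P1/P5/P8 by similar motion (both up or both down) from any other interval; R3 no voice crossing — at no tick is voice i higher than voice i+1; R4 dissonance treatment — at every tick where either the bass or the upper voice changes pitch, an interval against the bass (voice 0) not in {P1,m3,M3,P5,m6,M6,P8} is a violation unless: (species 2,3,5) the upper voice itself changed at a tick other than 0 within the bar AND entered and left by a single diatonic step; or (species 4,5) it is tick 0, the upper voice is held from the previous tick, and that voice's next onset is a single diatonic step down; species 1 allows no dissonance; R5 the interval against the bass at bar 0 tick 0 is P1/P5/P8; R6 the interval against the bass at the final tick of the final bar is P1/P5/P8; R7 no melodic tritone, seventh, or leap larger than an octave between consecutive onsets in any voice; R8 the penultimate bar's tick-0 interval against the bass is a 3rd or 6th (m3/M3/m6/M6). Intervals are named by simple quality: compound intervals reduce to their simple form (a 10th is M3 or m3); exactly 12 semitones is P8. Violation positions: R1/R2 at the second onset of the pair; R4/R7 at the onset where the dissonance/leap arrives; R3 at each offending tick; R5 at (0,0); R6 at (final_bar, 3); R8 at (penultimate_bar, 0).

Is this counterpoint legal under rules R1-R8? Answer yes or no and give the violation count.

bar 0: v0=A3 v1=A4 v2=C5 (m3)
bar 1: v0=G3 v1=B3 v2=F4 (m7)
bar 2: v0=E3 v1=C4 v2=G4 (m3)
bar 3: v0=C3 v1=G3 v2=C4 (P8)
bar 4: v0=E3 v1=E4 v2=E4 (P8)
bar 5: v0=G3 v1=E4 v2=G4 (P8)
bar 6: v0=A3 v1=A4 v2=C5 (m3)
  R5 @ bar0.0: opens on m3
  R4 @ bar1.0: G3/F4 m7 untreated
  R7 @ bar1.0: A4->B3 leap 10st
  R2 @ bar2.0: B3/F4 TT -> C4/G4 P5 similar
  R2 @ bar3.0: E3/C4 m6 -> C3/G3 P5 similar
  R2 @ bar3.0: E3/G4 m3 -> C3/C4 P8 similar
  R1 @ bar4.0: C3/C4 P8 -> E3/E4 P8 similar
  R2 @ bar4.0: C3/G3 P5 -> E3/E4 P8 similar
  R2 @ bar4.0: G3/C4 P4 -> E4/E4 P1 similar
  R1 @ bar5.0: E3/E4 P8 -> G3/G4 P8 similar
  R8 @ bar5.0: penult P8 not 3rd/6th
  R2 @ bar6.0: G3/E4 M6 -> A3/A4 P8 similar
  R6 @ bar6.3: closes on m3

No (13 violations)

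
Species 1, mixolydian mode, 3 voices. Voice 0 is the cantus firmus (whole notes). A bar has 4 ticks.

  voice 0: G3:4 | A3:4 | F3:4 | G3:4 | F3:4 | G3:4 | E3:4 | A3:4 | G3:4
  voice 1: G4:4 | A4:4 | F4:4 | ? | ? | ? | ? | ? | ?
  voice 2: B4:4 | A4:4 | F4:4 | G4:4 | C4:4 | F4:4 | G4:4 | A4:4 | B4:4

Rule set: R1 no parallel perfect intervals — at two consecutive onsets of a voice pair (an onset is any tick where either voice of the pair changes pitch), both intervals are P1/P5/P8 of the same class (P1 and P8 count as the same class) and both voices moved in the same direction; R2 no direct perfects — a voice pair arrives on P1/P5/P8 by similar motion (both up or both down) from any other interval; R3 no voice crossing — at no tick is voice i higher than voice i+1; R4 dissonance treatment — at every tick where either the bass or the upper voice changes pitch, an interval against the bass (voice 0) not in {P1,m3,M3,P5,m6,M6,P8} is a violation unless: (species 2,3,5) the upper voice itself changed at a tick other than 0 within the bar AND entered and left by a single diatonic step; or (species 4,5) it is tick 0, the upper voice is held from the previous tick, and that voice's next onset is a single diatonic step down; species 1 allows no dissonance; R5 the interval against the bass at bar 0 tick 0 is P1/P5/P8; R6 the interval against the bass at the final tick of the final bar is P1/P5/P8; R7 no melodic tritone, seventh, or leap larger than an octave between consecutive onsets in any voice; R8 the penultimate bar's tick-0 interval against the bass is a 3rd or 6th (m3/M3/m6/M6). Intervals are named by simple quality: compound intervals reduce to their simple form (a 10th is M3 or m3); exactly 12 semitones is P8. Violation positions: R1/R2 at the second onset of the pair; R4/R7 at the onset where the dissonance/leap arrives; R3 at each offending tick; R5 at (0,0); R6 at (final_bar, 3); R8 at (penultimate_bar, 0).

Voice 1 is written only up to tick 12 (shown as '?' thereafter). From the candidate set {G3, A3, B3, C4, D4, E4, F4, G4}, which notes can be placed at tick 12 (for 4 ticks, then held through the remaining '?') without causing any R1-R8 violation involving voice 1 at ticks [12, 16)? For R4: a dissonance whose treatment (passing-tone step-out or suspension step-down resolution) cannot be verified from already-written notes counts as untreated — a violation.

{D4, E4}

G3: violates R7
A3: violates R4
B3: violates R7
C4: violates R4
D4: legal
E4: legal
F4: violates R4
G4: violates R1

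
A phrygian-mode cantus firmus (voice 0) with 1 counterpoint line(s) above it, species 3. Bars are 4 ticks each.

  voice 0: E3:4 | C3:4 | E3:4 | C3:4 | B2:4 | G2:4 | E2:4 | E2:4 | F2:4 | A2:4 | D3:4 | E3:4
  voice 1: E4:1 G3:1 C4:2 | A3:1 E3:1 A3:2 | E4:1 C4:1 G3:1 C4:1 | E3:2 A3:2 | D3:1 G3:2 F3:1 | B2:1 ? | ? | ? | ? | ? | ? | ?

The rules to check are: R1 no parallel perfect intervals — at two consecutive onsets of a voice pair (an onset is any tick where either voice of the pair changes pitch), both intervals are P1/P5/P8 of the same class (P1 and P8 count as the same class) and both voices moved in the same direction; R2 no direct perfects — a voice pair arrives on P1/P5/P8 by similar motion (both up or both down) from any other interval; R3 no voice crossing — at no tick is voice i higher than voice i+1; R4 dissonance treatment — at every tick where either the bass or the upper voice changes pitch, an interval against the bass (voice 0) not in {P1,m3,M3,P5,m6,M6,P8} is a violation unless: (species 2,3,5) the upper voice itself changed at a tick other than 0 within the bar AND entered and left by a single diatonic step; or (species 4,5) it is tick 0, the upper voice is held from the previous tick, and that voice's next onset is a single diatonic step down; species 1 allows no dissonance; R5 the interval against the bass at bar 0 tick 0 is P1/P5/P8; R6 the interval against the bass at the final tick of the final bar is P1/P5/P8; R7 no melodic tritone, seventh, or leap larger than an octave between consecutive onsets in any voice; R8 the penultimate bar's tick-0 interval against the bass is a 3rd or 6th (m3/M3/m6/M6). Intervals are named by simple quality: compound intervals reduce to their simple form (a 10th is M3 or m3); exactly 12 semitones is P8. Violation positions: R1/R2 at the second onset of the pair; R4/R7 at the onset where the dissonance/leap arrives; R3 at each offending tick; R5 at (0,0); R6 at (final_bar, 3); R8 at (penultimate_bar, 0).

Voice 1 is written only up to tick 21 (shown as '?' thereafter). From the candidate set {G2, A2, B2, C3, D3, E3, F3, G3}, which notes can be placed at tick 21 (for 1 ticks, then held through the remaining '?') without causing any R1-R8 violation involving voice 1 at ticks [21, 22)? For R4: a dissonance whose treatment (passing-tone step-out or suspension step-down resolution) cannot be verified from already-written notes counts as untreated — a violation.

{B2, D3, E3, G2, G3}

G2: legal
A2: violates R4
B2: legal
C3: violates R4
D3: legal
E3: legal
F3: violates R4,R7
G3: legal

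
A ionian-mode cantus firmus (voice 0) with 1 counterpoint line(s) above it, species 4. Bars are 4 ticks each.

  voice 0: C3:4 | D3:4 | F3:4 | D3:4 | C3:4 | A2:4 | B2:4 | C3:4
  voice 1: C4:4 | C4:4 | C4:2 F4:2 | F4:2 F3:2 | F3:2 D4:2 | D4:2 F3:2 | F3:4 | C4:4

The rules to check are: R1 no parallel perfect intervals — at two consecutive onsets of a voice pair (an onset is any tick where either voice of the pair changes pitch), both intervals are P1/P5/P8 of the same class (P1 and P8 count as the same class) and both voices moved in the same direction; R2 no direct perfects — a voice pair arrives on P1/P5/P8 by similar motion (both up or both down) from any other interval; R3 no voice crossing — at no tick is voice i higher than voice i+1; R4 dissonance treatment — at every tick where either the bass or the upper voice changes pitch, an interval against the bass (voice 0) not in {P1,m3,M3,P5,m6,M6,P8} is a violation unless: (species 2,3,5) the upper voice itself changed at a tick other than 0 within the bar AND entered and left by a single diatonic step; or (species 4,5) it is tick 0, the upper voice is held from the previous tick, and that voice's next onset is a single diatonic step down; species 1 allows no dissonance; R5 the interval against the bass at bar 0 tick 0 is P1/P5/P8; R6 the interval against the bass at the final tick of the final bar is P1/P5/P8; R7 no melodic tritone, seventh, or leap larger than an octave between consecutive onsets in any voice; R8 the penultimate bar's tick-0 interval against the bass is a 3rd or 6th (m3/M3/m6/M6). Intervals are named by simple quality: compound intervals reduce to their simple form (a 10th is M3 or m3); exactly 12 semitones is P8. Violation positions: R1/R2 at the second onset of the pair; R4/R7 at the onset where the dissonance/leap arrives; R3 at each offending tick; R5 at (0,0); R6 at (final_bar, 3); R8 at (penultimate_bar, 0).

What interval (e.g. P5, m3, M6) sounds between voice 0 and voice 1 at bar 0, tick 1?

P8

voice 0=C3 voice 1=C4 -> P8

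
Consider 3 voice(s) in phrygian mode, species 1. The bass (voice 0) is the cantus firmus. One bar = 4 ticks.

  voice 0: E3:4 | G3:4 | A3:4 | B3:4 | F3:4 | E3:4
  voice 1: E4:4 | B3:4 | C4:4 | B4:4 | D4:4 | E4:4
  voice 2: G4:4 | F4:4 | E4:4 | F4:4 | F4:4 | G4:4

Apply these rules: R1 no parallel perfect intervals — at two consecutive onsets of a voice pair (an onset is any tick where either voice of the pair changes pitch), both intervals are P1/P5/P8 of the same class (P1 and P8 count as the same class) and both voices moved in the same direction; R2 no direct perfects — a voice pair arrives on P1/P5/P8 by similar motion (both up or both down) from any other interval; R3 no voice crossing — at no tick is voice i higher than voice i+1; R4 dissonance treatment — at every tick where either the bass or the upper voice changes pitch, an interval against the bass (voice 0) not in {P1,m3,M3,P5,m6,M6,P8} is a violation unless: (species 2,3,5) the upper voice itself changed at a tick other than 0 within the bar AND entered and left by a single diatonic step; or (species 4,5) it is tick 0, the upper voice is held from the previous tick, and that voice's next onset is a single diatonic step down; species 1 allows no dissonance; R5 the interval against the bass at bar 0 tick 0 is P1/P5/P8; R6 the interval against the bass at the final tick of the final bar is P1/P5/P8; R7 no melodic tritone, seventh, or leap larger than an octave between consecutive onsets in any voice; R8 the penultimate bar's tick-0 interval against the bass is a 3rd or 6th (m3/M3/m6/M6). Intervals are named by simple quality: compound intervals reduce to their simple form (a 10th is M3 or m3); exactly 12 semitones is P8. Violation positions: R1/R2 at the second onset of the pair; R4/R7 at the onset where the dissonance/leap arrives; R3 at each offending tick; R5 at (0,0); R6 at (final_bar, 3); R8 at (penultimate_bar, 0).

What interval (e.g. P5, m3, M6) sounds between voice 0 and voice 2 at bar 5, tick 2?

voice 0=E3 voice 2=G4 -> m3

m3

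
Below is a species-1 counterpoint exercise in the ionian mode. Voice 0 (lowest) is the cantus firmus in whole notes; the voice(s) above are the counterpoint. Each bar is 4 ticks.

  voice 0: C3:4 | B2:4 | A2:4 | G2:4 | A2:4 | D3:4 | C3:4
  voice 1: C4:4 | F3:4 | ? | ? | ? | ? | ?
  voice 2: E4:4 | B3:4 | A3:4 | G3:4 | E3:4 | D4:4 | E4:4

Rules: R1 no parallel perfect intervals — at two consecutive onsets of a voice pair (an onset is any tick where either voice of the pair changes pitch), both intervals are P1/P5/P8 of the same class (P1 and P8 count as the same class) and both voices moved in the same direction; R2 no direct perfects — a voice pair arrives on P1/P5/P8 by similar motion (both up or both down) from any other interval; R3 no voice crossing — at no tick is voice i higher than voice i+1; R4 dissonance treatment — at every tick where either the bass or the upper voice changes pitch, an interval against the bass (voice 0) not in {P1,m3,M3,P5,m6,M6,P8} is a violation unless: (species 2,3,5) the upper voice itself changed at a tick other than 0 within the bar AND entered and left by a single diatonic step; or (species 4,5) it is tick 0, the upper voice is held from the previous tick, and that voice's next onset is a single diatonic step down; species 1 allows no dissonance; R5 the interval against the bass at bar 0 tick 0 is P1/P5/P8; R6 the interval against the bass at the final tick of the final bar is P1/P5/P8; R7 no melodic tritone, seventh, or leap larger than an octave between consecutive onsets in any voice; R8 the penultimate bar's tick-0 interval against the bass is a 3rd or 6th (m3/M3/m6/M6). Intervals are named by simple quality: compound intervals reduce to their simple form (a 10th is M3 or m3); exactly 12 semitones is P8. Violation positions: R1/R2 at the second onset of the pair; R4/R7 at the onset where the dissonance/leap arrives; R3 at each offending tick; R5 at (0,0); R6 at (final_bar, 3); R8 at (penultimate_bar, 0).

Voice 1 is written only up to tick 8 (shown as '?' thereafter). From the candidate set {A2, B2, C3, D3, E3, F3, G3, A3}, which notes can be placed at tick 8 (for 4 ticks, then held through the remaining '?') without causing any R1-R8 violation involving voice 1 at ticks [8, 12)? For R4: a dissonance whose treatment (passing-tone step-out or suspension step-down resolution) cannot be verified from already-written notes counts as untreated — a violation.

A2: violates R2
B2: violates R4,R7
C3: legal
D3: violates R2,R4
E3: violates R2
F3: legal
G3: violates R4
A3: legal

{A3, C3, F3}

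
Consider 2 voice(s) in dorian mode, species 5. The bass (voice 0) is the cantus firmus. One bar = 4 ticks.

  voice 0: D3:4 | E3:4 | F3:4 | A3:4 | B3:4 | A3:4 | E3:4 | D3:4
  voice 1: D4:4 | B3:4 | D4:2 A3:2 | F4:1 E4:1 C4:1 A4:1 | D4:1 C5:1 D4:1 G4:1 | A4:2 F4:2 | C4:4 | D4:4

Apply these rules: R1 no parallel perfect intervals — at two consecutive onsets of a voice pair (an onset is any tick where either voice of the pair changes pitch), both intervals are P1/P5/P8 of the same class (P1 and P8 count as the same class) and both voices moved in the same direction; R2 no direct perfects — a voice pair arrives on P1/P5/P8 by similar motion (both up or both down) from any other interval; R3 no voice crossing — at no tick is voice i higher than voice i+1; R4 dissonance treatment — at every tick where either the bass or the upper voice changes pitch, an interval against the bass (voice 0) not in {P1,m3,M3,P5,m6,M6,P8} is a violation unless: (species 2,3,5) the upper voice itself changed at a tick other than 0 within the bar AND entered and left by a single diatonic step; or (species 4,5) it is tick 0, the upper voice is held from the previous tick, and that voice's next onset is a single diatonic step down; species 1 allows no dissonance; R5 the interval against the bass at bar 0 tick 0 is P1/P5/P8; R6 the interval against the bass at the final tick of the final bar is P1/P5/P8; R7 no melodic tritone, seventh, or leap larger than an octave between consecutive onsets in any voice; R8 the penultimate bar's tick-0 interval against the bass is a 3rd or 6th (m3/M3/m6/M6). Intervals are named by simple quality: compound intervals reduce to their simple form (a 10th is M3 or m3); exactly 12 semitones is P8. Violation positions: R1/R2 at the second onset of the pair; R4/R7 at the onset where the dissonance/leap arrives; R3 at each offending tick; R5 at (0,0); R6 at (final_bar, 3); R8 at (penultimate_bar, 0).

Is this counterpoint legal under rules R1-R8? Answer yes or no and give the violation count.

No (3 violations)

bar 0: v0=D3 v1=D4 (P8)
bar 1: v0=E3 v1=B3 (P5)
bar 2: v0=F3 v1=D4 (M6)
bar 3: v0=A3 v1=F4 (m6)
bar 4: v0=B3 v1=D4 (m3)
bar 5: v0=A3 v1=A4 (P8)
bar 6: v0=E3 v1=C4 (m6)
bar 7: v0=D3 v1=D4 (P8)
  R4 @ bar4.1: B3/C5 m2 untreated
  R7 @ bar4.1: D4->C5 leap 10st
  R7 @ bar4.2: C5->D4 leap 10st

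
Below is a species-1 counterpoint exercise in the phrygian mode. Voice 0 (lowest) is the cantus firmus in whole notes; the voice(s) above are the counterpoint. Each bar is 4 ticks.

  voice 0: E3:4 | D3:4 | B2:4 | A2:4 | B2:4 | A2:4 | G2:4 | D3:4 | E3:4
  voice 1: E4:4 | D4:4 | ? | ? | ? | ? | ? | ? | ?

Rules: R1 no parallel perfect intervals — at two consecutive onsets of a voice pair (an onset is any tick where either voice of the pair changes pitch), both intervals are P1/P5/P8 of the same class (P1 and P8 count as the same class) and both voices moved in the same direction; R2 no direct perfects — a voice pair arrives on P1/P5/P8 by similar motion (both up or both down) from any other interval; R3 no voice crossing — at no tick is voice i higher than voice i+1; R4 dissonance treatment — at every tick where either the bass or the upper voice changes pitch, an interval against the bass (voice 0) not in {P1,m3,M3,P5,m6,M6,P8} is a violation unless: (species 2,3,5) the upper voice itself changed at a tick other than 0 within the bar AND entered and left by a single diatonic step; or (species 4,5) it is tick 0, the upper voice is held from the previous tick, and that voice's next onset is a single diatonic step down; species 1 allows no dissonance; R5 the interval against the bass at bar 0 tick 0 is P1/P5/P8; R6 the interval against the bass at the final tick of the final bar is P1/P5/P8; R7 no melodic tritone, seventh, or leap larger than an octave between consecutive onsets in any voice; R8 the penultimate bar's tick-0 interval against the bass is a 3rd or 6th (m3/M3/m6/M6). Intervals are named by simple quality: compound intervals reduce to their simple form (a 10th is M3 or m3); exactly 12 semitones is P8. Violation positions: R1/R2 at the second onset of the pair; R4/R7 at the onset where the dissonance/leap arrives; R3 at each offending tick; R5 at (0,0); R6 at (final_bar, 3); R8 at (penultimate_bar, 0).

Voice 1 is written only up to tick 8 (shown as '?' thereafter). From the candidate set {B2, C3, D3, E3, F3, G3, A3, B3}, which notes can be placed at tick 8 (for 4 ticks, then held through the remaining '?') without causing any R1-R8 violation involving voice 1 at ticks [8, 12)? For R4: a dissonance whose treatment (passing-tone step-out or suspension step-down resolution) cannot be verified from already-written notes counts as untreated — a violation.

{D3, G3}

B2: violates R1,R7
C3: violates R4,R7
D3: legal
E3: violates R4,R7
F3: violates R4
G3: legal
A3: violates R4
B3: violates R1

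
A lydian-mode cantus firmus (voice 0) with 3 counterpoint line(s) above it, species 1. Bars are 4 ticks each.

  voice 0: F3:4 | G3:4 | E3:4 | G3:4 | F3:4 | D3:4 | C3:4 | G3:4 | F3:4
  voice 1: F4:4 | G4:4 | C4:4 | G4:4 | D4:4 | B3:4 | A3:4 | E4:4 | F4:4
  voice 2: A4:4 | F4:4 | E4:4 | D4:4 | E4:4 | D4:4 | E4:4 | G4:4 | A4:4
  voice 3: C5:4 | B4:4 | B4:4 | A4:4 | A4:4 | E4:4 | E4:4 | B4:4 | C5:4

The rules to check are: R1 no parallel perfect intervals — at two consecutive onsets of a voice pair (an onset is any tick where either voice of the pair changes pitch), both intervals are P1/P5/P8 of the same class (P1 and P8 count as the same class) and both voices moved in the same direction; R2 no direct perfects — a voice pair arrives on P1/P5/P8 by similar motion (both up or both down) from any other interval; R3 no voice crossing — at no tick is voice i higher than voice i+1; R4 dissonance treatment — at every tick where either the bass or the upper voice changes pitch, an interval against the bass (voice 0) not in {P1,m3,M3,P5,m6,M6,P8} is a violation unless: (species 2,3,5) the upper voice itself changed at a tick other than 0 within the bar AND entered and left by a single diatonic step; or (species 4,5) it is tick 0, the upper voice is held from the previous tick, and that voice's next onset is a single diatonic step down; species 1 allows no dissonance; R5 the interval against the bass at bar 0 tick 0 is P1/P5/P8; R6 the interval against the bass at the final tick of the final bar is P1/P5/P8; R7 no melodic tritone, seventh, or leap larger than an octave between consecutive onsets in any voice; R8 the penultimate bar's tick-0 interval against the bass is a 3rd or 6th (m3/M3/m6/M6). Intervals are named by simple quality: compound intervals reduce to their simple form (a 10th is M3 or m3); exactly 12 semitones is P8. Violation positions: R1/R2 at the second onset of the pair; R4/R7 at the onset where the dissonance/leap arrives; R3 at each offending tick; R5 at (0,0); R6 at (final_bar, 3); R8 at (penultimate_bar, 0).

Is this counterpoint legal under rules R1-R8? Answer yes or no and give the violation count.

bar 0: v0=F3 v1=F4 v2=A4 v3=C5 (P5)
bar 1: v0=G3 v1=G4 v2=F4 v3=B4 (M3)
bar 2: v0=E3 v1=C4 v2=E4 v3=B4 (P5)
bar 3: v0=G3 v1=G4 v2=D4 v3=A4 (M2)
bar 4: v0=F3 v1=D4 v2=E4 v3=A4 (M3)
bar 5: v0=D3 v1=B3 v2=D4 v3=E4 (M2)
bar 6: v0=C3 v1=A3 v2=E4 v3=E4 (M3)
bar 7: v0=G3 v1=E4 v2=G4 v3=B4 (M3)
bar 8: v0=F3 v1=F4 v2=A4 v3=C5 (P5)
  R5 @ bar0.0: opens on M3
  R1 @ bar1.0: F3/F4 P8 -> G3/G4 P8 similar
  R3 @ bar1.0: G4 above F4
  R4 @ bar1.0: G3/F4 m7 untreated
  R3 @ bar1.1: G4 above F4
  R3 @ bar1.2: G4 above F4
  R3 @ bar1.3: G4 above F4
  R2 @ bar2.0: G3/F4 m7 -> E3/E4 P8 similar
  R1 @ bar3.0: E4/B4 P5 -> D4/A4 P5 similar
  R2 @ bar3.0: E3/C4 m6 -> G3/G4 P8 similar
  R3 @ bar3.0: G4 above D4
  R4 @ bar3.0: G3/A4 M2 untreated
  R3 @ bar3.1: G4 above D4
  R3 @ bar3.2: G4 above D4
  R3 @ bar3.3: G4 above D4
  R4 @ bar4.0: F3/E4 M7 untreated
  R2 @ bar5.0: F3/E4 M7 -> D3/D4 P8 similar
  R4 @ bar5.0: D3/E4 M2 untreated
  R1 @ bar7.0: A3/E4 P5 -> E4/B4 P5 similar
  R2 @ bar7.0: C3/E4 M3 -> G3/G4 P8 similar
  R8 @ bar7.0: penult P8 not 3rd/6th
  R1 @ bar8.0: E4/B4 P5 -> F4/C5 P5 similar
  R6 @ bar8.3: closes on M3

No (23 violations)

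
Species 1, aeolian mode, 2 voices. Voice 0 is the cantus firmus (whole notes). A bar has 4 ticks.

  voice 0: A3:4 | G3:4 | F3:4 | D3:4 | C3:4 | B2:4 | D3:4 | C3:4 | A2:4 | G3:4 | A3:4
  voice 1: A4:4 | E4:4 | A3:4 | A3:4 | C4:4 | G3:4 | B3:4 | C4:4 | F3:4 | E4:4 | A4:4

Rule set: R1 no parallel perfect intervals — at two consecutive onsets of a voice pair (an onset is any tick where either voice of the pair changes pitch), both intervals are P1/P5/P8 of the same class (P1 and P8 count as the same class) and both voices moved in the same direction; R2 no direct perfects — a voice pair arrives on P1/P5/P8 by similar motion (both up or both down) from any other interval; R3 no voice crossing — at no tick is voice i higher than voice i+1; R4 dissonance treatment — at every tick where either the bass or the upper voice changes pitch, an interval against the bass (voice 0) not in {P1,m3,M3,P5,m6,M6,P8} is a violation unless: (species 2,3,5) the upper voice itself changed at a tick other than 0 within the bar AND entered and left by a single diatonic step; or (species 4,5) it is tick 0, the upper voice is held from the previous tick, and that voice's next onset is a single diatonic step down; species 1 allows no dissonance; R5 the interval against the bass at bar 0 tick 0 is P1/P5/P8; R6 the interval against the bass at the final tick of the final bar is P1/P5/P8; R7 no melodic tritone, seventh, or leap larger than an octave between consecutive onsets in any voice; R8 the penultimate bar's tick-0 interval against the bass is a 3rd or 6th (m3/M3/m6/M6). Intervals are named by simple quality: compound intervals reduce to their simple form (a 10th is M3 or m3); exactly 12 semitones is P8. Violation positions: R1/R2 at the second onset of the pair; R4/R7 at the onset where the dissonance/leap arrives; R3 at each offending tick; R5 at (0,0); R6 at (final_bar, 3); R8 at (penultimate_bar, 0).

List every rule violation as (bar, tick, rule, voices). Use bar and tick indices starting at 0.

(9, 0, R7, (0,))
(9, 0, R7, (1,))
(10, 0, R2, (0, 1))

bar 0: v0=A3 v1=A4 downbeat P8
bar 1: v0=G3 v1=E4 downbeat M6
bar 2: v0=F3 v1=A3 downbeat M3
bar 3: v0=D3 v1=A3 downbeat P5
bar 4: v0=C3 v1=C4 downbeat P8
bar 5: v0=B2 v1=G3 downbeat m6
bar 6: v0=D3 v1=B3 downbeat M6
bar 7: v0=C3 v1=C4 downbeat P8
bar 8: v0=A2 v1=F3 downbeat m6
bar 9: v0=G3 v1=E4 downbeat M6
bar 10: v0=A3 v1=A4 downbeat P8
  -> R7 @ bar 9 tick 0 v(0,): A2->G3 leap 10st
  -> R7 @ bar 9 tick 0 v(1,): F3->E4 leap 11st
  -> R2 @ bar 10 tick 0 v(0, 1): G3/E4 M6 -> A3/A4 P8 similar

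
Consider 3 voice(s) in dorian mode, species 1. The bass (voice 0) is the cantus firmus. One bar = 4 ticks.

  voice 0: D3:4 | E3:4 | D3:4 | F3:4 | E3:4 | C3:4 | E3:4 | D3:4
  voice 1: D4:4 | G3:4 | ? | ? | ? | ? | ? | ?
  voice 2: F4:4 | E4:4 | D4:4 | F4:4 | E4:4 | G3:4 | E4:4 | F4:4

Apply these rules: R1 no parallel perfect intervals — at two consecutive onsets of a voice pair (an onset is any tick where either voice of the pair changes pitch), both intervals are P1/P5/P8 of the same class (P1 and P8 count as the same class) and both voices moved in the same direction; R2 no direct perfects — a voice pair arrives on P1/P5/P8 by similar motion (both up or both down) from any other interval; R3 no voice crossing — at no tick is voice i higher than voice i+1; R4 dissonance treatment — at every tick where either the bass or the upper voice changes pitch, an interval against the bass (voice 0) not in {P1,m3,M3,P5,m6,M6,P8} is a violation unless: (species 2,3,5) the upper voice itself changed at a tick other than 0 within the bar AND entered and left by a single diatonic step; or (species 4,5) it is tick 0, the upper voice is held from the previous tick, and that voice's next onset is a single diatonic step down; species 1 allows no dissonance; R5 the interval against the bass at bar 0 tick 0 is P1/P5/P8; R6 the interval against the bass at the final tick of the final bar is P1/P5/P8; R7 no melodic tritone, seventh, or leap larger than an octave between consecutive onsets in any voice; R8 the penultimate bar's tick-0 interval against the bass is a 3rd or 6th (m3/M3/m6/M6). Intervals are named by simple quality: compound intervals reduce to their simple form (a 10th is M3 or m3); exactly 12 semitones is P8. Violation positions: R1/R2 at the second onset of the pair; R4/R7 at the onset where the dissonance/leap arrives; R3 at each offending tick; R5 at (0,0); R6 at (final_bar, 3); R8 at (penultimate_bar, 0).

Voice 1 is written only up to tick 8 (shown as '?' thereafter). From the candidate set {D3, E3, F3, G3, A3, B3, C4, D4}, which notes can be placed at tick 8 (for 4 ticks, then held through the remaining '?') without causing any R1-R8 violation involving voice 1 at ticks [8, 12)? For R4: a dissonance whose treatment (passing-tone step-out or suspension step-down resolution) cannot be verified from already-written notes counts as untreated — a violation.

{A3, B3, D4, F3}

D3: violates R2
E3: violates R4
F3: legal
G3: violates R4
A3: legal
B3: legal
C4: violates R4
D4: legal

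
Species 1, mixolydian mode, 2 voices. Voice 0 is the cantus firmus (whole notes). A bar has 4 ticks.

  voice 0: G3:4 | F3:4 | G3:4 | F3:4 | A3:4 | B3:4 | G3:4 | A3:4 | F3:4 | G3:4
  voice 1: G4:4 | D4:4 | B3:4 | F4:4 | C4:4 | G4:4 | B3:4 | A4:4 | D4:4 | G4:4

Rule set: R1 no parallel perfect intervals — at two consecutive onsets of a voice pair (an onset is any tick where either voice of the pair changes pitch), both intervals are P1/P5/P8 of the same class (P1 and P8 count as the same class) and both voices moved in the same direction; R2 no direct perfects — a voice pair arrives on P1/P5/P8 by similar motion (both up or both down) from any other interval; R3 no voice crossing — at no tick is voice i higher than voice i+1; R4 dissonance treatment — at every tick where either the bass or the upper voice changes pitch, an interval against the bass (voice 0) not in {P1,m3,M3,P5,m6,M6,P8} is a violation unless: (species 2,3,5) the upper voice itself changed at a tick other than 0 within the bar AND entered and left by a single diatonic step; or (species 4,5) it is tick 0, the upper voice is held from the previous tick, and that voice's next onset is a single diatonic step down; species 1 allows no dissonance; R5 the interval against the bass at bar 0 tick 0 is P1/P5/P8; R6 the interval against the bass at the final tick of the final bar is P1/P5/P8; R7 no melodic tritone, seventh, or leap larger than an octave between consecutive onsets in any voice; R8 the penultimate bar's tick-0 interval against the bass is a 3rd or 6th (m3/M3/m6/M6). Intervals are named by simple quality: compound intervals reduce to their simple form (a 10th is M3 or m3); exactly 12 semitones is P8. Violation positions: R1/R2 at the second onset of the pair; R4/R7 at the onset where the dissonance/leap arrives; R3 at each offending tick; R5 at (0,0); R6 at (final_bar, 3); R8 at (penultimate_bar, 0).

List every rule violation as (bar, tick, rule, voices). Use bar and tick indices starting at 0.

bar 0: v0=G3 v1=G4 downbeat P8
bar 1: v0=F3 v1=D4 downbeat M6
bar 2: v0=G3 v1=B3 downbeat M3
bar 3: v0=F3 v1=F4 downbeat P8
bar 4: v0=A3 v1=C4 downbeat m3
bar 5: v0=B3 v1=G4 downbeat m6
bar 6: v0=G3 v1=B3 downbeat M3
bar 7: v0=A3 v1=A4 downbeat P8
bar 8: v0=F3 v1=D4 downbeat M6
bar 9: v0=G3 v1=G4 downbeat P8
  -> R7 @ bar 3 tick 0 v(1,): B3->F4 leap 6st
  -> R2 @ bar 7 tick 0 v(0, 1): G3/B3 M3 -> A3/A4 P8 similar
  -> R7 @ bar 7 tick 0 v(1,): B3->A4 leap 10st
  -> R2 @ bar 9 tick 0 v(0, 1): F3/D4 M6 -> G3/G4 P8 similar

(3, 0, R7, (1,))
(7, 0, R2, (0, 1))
(7, 0, R7, (1,))
(9, 0, R2, (0, 1))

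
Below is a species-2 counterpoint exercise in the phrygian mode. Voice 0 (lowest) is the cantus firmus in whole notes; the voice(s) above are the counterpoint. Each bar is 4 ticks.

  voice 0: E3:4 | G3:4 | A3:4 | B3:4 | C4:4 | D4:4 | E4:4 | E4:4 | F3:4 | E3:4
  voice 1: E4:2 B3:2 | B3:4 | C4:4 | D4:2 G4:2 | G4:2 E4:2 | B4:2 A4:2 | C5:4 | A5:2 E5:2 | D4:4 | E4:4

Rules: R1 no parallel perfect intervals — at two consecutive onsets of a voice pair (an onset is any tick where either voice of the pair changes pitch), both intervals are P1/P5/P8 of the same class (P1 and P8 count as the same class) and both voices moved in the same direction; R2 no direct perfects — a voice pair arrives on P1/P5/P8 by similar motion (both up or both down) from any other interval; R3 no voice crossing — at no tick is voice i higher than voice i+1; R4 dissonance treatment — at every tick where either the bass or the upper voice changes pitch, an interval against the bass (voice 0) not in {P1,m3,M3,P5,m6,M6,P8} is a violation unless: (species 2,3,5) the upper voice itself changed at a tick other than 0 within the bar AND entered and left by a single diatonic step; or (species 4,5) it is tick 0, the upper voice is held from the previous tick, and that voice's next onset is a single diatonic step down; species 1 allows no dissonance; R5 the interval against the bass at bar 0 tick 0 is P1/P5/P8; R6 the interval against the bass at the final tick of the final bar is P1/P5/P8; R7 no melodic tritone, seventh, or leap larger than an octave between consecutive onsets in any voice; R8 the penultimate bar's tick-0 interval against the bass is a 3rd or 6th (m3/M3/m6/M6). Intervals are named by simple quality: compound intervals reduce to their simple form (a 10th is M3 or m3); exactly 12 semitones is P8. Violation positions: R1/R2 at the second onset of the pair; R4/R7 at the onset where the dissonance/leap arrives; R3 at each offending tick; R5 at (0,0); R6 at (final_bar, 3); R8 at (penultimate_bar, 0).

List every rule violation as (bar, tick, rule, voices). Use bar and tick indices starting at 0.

bar 0: v0=E3 v1=E4 downbeat P8
bar 1: v0=G3 v1=B3 downbeat M3
bar 2: v0=A3 v1=C4 downbeat m3
bar 3: v0=B3 v1=D4 downbeat m3
bar 4: v0=C4 v1=G4 downbeat P5
bar 5: v0=D4 v1=B4 downbeat M6
bar 6: v0=E4 v1=C5 downbeat m6
bar 7: v0=E4 v1=A5 downbeat P4
bar 8: v0=F3 v1=D4 downbeat M6
bar 9: v0=E3 v1=E4 downbeat P8
  -> R4 @ bar 7 tick 0 v(0, 1): E4/A5 P4 untreated
  -> R7 @ bar 8 tick 0 v(0,): E4->F3 leap 11st
  -> R7 @ bar 8 tick 0 v(1,): E5->D4 leap 14st

(7, 0, R4, (0, 1))
(8, 0, R7, (0,))
(8, 0, R7, (1,))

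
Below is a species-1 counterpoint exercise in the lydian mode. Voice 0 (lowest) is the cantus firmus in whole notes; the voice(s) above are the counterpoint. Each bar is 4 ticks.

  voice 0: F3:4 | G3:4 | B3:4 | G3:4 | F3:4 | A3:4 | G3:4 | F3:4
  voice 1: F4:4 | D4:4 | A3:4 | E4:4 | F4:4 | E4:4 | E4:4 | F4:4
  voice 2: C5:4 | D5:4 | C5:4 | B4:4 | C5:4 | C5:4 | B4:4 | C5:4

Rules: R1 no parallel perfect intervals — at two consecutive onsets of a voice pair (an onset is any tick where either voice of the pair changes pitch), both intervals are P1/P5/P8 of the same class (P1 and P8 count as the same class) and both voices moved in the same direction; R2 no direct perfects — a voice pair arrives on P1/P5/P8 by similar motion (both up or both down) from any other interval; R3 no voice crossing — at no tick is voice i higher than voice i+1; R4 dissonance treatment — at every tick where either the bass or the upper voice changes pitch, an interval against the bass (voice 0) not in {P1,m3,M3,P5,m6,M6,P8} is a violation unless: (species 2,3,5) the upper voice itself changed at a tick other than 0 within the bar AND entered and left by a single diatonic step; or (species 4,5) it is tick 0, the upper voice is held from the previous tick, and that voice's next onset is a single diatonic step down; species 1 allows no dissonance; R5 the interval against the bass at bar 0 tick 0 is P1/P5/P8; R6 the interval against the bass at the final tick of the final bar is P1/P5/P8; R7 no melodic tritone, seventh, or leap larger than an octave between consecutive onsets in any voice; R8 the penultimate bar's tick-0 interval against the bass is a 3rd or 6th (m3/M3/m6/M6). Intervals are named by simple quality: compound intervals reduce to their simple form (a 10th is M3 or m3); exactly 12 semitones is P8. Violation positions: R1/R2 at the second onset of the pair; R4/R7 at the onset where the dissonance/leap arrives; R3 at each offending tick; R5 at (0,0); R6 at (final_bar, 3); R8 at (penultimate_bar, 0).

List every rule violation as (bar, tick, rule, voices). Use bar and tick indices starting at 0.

bar 0: v0=F3 v1=F4 v2=C5 downbeat P5
bar 1: v0=G3 v1=D4 v2=D5 downbeat P5
bar 2: v0=B3 v1=A3 v2=C5 downbeat m2
bar 3: v0=G3 v1=E4 v2=B4 downbeat M3
bar 4: v0=F3 v1=F4 v2=C5 downbeat P5
bar 5: v0=A3 v1=E4 v2=C5 downbeat m3
bar 6: v0=G3 v1=E4 v2=B4 downbeat M3
bar 7: v0=F3 v1=F4 v2=C5 downbeat P5
  -> R1 @ bar 1 tick 0 v(0, 2): F3/C5 P5 -> G3/D5 P5 similar
  -> R3 @ bar 2 tick 0 v(0, 1): B3 above A3
  -> R4 @ bar 2 tick 0 v(0, 1): B3/A3 M2 untreated
  -> R4 @ bar 2 tick 0 v(0, 2): B3/C5 m2 untreated
  -> R3 @ bar 2 tick 1 v(0, 1): B3 above A3
  -> R3 @ bar 2 tick 2 v(0, 1): B3 above A3
  -> R3 @ bar 2 tick 3 v(0, 1): B3 above A3
  -> R1 @ bar 4 tick 0 v(1, 2): E4/B4 P5 -> F4/C5 P5 similar
  -> R1 @ bar 7 tick 0 v(1, 2): E4/B4 P5 -> F4/C5 P5 similar

(1, 0, R1, (0, 2))
(2, 0, R3, (0, 1))
(2, 0, R4, (0, 1))
(2, 0, R4, (0, 2))
(2, 1, R3, (0, 1))
(2, 2, R3, (0, 1))
(2, 3, R3, (0, 1))
(4, 0, R1, (1, 2))
(7, 0, R1, (1, 2))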